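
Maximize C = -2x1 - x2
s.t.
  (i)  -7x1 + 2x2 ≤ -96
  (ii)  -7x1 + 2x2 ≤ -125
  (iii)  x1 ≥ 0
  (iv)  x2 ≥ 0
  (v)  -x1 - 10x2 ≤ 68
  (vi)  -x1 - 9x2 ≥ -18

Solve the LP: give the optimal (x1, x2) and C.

x1 = 125/7, x2 = 0, maximum C = -250/7

The optimum lies where -7x1 + 2x2 = -125 and x2 = 0.
Solving simultaneously gives x1 = 125/7, x2 = 0.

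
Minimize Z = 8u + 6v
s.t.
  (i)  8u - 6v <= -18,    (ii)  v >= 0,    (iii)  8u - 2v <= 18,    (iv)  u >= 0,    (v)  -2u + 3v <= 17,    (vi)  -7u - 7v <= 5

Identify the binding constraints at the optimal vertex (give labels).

Extreme points and Z = 8u + 6v:
  (0, 3) → Z = 18
  (4, 25/3) → Z = 82
  (0, 17/3) → Z = 34

The minimum is at (0, 3). Substituting into each constraint, equality holds for (i) and (iv); the remaining constraints have slack.

(i) and (iv)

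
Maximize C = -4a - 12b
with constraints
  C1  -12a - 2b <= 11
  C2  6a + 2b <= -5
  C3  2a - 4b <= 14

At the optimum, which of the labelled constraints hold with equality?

C1 and C3

Corner points and C = -4a - 12b:
  (-1, 1/2) → C = -2
  (-4/13, -95/26) → C = 586/13
  (2/7, -47/14) → C = 274/7

The maximum is at (-4/13, -95/26). Substituting into each constraint, equality holds for C1 and C3; the remaining constraints have slack.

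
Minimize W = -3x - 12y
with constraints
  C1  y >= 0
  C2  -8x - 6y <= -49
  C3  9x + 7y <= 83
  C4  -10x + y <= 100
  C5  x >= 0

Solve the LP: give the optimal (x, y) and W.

x = 0, y = 83/7, minimum W = -996/7

Corner points and W = -3x - 12y:
  (49/8, 0) → W = -147/8
  (83/9, 0) → W = -83/3
  (0, 49/6) → W = -98
  (0, 83/7) → W = -996/7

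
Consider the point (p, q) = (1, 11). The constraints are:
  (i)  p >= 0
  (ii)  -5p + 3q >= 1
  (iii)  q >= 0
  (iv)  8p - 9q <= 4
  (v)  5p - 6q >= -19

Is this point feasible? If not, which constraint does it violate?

Constraint (v): 5p - 6q = -61, which is not ≥ -19. All other constraints are satisfied.

not feasible — violates (v)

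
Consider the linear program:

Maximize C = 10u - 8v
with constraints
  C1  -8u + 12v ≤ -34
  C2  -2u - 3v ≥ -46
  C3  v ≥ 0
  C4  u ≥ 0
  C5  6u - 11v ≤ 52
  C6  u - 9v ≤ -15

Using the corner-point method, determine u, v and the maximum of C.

Feasible corners and C = 10u - 8v:
  (109/8, 25/4) → C = 345/4
  (81/10, 77/30) → C = 907/15
  (331/20, 43/10) → C = 1311/10
  (633/43, 142/43) → C = 5194/43

u = 331/20, v = 43/10, maximum C = 1311/10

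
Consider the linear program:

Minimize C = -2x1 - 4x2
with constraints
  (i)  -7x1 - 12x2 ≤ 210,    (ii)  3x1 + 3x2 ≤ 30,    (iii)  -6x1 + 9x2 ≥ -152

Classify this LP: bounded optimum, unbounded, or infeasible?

unbounded

From the feasible point (-22/45, -2324/135), moving in the direction (-3, 3) keeps every constraint satisfied while C decreases without bound.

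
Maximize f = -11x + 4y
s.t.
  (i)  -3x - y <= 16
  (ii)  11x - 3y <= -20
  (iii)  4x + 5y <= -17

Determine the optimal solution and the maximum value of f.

x = -63/11, y = 13/11, maximum f = 745/11

Vertices and f = -11x + 4y:
  (-17/5, -29/5) → f = 71/5
  (-63/11, 13/11) → f = 745/11
  (-151/67, -107/67) → f = 1233/67

The optimum lies where -3x - y = 16 and 4x + 5y = -17.
Solving simultaneously gives x = -63/11, y = 13/11.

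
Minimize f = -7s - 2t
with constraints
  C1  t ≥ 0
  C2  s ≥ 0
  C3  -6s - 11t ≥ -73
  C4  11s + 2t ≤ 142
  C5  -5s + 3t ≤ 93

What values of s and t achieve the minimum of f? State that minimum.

Vertices and f = -7s - 2t:
  (0, 0) → f = 0
  (73/6, 0) → f = -511/6
  (0, 73/11) → f = -146/11

The optimum lies where t = 0 and -6s - 11t = -73.
Solving simultaneously gives s = 73/6, t = 0.

s = 73/6, t = 0, minimum f = -511/6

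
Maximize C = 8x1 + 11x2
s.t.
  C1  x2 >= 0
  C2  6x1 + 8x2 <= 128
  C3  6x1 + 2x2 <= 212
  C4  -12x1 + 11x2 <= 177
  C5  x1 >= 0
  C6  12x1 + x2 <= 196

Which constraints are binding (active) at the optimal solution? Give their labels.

Extreme points and C = 8x1 + 11x2:
  (0, 0) → C = 0
  (49/3, 0) → C = 392/3
  (0, 16) → C = 176
  (16, 4) → C = 172

The maximum is at (0, 16). Substituting into each constraint, equality holds for C2 and C5; the remaining constraints have slack.

C2 and C5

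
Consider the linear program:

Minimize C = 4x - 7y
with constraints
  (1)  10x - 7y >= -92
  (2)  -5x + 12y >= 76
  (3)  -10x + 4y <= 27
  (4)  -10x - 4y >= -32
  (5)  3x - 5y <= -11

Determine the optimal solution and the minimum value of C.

The binding constraints are -10x + 4y = 27 and -10x - 4y = -32.
Solving simultaneously gives x = 1/4, y = 59/8.

x = 1/4, y = 59/8, minimum C = -405/8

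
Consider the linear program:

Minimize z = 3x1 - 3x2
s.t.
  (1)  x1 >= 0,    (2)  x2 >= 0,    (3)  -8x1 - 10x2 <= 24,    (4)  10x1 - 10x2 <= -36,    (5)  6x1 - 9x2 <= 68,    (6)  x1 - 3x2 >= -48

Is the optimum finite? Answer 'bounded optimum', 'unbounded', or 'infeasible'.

Corner points and z = 3x1 - 3x2:
  (0, 18/5) → z = -54/5
  (0, 16) → z = -48
  (93/5, 111/5) → z = -54/5
The feasible region has finitely many vertices and no improving ray; the minimum is -48 at (0, 16).

bounded optimum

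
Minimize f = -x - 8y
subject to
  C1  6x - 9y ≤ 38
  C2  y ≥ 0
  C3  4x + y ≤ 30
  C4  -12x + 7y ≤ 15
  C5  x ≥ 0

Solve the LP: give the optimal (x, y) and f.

x = 39/8, y = 21/2, minimum f = -711/8

Corner points and f = -x - 8y:
  (19/3, 0) → f = -19/3
  (22/3, 2/3) → f = -38/3
  (0, 0) → f = 0
  (39/8, 21/2) → f = -711/8
  (0, 15/7) → f = -120/7

The binding constraints are 4x + y = 30 and -12x + 7y = 15.
Solving simultaneously gives x = 39/8, y = 21/2.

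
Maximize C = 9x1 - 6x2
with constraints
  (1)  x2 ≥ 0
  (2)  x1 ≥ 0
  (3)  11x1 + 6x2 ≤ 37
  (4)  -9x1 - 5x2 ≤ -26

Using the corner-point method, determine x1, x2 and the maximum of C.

x1 = 37/11, x2 = 0, maximum C = 333/11

Extreme points and C = 9x1 - 6x2:
  (37/11, 0) → C = 333/11
  (26/9, 0) → C = 26
  (0, 37/6) → C = -37
  (0, 26/5) → C = -156/5

At the optimal vertex, x2 = 0 and 11x1 + 6x2 = 37.
Solving simultaneously gives x1 = 37/11, x2 = 0.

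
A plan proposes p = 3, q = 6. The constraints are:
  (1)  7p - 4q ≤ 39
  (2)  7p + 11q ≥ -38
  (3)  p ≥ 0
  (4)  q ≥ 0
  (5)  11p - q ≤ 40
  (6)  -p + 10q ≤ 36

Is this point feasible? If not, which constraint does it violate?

not feasible — violates (6)

Constraint (6): -p + 10q = 57, which is not ≤ 36. All other constraints are satisfied.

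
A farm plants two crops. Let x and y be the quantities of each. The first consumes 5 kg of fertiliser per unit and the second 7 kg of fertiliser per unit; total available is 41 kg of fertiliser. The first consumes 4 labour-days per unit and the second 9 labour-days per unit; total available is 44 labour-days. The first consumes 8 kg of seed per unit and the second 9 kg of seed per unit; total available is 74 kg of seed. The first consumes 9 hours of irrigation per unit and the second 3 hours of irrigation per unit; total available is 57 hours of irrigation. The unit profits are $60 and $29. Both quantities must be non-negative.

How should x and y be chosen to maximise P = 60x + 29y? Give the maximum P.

Feasible corners and P = 60x + 29y:
  (0, 0) → P = 0
  (0, 44/9) → P = 1276/9
  (19/3, 0) → P = 380
  (61/17, 56/17) → P = 5284/17
  (23/4, 7/4) → P = 1583/4

The optimum lies where 5x + 7y = 41 and 9x + 3y = 57.
Solving simultaneously gives x = 23/4, y = 7/4.

x = 23/4, y = 7/4, maximum P = 1583/4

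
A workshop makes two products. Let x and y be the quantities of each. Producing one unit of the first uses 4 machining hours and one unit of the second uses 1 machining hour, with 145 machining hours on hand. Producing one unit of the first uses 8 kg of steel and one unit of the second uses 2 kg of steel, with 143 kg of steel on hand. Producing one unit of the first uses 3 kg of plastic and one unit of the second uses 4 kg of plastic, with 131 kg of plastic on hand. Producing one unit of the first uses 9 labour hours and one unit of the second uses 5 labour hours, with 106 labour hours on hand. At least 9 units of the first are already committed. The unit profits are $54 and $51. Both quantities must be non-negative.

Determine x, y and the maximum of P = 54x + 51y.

x = 9, y = 5, maximum P = 741

At the optimal vertex, 9x + 5y = 106 and x = 9.
Solving simultaneously gives x = 9, y = 5.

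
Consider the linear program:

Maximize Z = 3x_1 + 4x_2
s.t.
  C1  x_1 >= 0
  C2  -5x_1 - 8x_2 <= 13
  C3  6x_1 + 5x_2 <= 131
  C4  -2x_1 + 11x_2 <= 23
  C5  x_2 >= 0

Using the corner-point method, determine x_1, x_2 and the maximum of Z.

x_1 = 663/38, x_2 = 100/19, maximum Z = 2789/38

Extreme points and Z = 3x_1 + 4x_2:
  (0, 23/11) → Z = 92/11
  (0, 0) → Z = 0
  (663/38, 100/19) → Z = 2789/38
  (131/6, 0) → Z = 131/2

The binding constraints are 6x_1 + 5x_2 = 131 and -2x_1 + 11x_2 = 23.
Solving simultaneously gives x_1 = 663/38, x_2 = 100/19.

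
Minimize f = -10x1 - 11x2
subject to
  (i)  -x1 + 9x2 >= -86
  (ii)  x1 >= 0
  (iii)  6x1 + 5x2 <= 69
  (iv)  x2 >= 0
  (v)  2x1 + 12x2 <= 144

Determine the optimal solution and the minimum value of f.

x1 = 54/31, x2 = 363/31, minimum f = -4533/31

Vertices and f = -10x1 - 11x2:
  (0, 0) → f = 0
  (0, 12) → f = -132
  (23/2, 0) → f = -115
  (54/31, 363/31) → f = -4533/31

The binding constraints are 6x1 + 5x2 = 69 and 2x1 + 12x2 = 144.
Solving simultaneously gives x1 = 54/31, x2 = 363/31.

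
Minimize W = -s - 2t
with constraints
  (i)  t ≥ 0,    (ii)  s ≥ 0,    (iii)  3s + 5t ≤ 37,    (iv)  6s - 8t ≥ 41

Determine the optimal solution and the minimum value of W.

s = 167/18, t = 11/6, minimum W = -233/18

Extreme points and W = -s - 2t:
  (37/3, 0) → W = -37/3
  (41/6, 0) → W = -41/6
  (167/18, 11/6) → W = -233/18

The binding constraints are 3s + 5t = 37 and 6s - 8t = 41.
Solving simultaneously gives s = 167/18, t = 11/6.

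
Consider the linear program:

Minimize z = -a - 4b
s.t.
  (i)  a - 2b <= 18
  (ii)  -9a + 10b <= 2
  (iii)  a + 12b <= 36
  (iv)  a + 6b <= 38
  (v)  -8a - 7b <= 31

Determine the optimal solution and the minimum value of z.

Corner points and z = -a - 4b:
  (144/7, 9/7) → z = -180/7
  (64/23, -175/23) → z = 636/23
  (168/59, 163/59) → z = -820/59
  (-324/143, -263/143) → z = 1376/143

The optimum lies where a - 2b = 18 and a + 12b = 36.
Solving simultaneously gives a = 144/7, b = 9/7.

a = 144/7, b = 9/7, minimum z = -180/7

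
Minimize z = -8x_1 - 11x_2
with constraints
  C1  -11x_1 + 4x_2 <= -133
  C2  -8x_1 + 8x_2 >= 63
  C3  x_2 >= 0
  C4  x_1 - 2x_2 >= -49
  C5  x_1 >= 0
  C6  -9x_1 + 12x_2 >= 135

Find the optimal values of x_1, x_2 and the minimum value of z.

x_1 = 133/4, x_2 = 329/8, minimum z = -5747/8

Vertices and z = -8x_1 - 11x_2:
  (47/2, 251/8) → z = -4265/8
  (77/3, 112/3) → z = -616
  (133/4, 329/8) → z = -5747/8

At the optimal vertex, -8x_1 + 8x_2 = 63 and x_1 - 2x_2 = -49.
Solving simultaneously gives x_1 = 133/4, x_2 = 329/8.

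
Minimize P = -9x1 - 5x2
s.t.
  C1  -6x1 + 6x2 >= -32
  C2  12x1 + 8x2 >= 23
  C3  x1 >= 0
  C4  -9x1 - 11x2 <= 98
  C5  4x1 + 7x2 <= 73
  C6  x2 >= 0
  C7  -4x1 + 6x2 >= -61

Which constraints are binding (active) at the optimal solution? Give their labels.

Extreme points and P = -9x1 - 5x2:
  (331/33, 155/33) → P = -3754/33
  (16/3, 0) → P = -48
  (0, 23/8) → P = -115/8
  (23/12, 0) → P = -69/4
  (0, 73/7) → P = -365/7

The minimum is at (331/33, 155/33). Substituting into each constraint, equality holds for C1 and C5; the remaining constraints have slack.

C1 and C5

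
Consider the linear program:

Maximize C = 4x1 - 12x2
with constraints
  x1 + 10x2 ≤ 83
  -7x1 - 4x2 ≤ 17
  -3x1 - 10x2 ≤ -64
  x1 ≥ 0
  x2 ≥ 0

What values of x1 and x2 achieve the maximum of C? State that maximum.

x1 = 83, x2 = 0, maximum C = 332

Feasible corners and C = 4x1 - 12x2:
  (0, 83/10) → C = -498/5
  (83, 0) → C = 332
  (0, 32/5) → C = -384/5
  (64/3, 0) → C = 256/3

The binding constraints are x1 + 10x2 = 83 and x2 = 0.
Solving simultaneously gives x1 = 83, x2 = 0.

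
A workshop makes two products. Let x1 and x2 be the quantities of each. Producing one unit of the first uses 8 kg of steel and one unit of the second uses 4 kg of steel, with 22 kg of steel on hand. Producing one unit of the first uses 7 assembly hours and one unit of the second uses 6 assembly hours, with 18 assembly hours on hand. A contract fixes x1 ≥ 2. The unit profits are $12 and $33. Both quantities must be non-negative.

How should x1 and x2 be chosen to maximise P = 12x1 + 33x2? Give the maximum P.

x1 = 2, x2 = 2/3, maximum P = 46

The optimum lies where 7x1 + 6x2 = 18 and x1 = 2.
Solving simultaneously gives x1 = 2, x2 = 2/3.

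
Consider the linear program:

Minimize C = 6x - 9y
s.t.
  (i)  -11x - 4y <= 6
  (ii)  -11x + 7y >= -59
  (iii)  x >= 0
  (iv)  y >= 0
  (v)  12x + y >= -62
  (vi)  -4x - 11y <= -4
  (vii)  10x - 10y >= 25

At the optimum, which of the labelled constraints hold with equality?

(ii) and (vii)

Vertices and C = 6x - 9y:
  (59/11, 0) → C = 354/11
  (83/8, 63/8) → C = -69/8
  (5/2, 0) → C = 15

The minimum is at (83/8, 63/8). Substituting into each constraint, equality holds for (ii) and (vii); the remaining constraints have slack.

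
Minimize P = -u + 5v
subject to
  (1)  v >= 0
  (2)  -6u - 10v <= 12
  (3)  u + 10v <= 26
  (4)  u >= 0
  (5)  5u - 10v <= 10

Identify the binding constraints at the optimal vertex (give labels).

Feasible corners and P = -u + 5v:
  (0, 0) → P = 0
  (2, 0) → P = -2
  (0, 13/5) → P = 13
  (6, 2) → P = 4

The minimum is at (2, 0). Substituting into each constraint, equality holds for (1) and (5); the remaining constraints have slack.

(1) and (5)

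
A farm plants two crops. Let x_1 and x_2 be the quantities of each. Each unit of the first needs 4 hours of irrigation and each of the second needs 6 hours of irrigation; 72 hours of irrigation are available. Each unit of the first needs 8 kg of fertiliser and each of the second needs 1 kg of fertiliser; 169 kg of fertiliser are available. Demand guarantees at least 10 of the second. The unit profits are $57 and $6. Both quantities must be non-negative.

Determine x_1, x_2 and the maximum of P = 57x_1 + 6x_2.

x_1 = 3, x_2 = 10, maximum P = 231

Corner points and P = 57x_1 + 6x_2:
  (0, 12) → P = 72
  (0, 10) → P = 60
  (3, 10) → P = 231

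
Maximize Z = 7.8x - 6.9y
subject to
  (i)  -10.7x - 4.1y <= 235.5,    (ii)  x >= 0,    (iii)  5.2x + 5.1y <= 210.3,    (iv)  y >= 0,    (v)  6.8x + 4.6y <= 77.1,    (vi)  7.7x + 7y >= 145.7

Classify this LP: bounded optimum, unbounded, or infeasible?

infeasible

The boundaries -10.7x - 4.1y = 235.5 and 5.2x + 5.1y = 210.3 meet at (-206328/3325, 347481/3325), but that point violates x ≥ 0. Every candidate vertex is excluded by some other constraint, so the feasible region is empty.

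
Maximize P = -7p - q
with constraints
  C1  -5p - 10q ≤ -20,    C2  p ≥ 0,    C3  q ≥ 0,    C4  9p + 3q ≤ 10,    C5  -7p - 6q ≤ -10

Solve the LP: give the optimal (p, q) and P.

Vertices and P = -7p - q:
  (0, 2) → P = -2
  (8/15, 26/15) → P = -82/15
  (0, 10/3) → P = -10/3

The binding constraints are -5p - 10q = -20 and p = 0.
Solving simultaneously gives p = 0, q = 2.

p = 0, q = 2, maximum P = -2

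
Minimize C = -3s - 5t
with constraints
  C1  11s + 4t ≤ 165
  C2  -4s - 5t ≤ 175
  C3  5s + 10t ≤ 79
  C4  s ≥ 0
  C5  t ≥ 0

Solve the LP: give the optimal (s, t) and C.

s = 667/45, t = 22/45, minimum C = -2111/45

Feasible corners and C = -3s - 5t:
  (667/45, 22/45) → C = -2111/45
  (15, 0) → C = -45
  (0, 79/10) → C = -79/2
  (0, 0) → C = 0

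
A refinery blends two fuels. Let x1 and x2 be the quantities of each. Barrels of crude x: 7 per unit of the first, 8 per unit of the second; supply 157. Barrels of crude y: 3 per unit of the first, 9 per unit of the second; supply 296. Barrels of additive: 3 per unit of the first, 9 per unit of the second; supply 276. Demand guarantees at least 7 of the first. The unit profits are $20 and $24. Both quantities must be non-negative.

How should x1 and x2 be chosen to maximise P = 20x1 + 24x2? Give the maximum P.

x1 = 7, x2 = 27/2, maximum P = 464

Extreme points and P = 20x1 + 24x2:
  (157/7, 0) → P = 3140/7
  (7, 0) → P = 140
  (7, 27/2) → P = 464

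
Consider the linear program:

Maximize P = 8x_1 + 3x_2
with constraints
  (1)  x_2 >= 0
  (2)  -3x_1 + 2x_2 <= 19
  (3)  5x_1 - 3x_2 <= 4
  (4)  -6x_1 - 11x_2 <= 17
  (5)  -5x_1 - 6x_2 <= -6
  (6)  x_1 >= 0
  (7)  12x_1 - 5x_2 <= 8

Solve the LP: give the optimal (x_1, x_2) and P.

Feasible corners and P = 8x_1 + 3x_2:
  (0, 19/2) → P = 57/2
  (37/3, 28) → P = 548/3
  (0, 1) → P = 3
  (78/97, 32/97) → P = 720/97

The binding constraints are -3x_1 + 2x_2 = 19 and 12x_1 - 5x_2 = 8.
Solving simultaneously gives x_1 = 37/3, x_2 = 28.

x_1 = 37/3, x_2 = 28, maximum P = 548/3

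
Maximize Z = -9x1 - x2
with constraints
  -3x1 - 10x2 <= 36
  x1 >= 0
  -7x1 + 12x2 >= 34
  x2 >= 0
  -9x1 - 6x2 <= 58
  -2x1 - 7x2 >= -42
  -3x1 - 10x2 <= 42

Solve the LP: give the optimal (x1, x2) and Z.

Corner points and Z = -9x1 - x2:
  (0, 17/6) → Z = -17/6
  (0, 6) → Z = -6
  (266/73, 362/73) → Z = -2756/73

The optimum lies where x1 = 0 and -7x1 + 12x2 = 34.
Solving simultaneously gives x1 = 0, x2 = 17/6.

x1 = 0, x2 = 17/6, maximum Z = -17/6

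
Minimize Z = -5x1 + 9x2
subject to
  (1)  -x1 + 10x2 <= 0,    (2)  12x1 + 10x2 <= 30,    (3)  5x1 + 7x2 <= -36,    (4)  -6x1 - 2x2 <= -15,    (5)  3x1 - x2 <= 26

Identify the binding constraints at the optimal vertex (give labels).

Extreme points and Z = -5x1 + 9x2:
  (177/32, -291/32) → Z = -219/2
  (73/13, -119/13) → Z = -1436/13
  (67/12, -37/4) → Z = -667/6

The minimum is at (67/12, -37/4). Substituting into each constraint, equality holds for (4) and (5); the remaining constraints have slack.

(4) and (5)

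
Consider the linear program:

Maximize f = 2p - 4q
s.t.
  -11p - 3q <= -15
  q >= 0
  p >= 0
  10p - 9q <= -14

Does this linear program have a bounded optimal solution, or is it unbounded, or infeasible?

Corner points and f = 2p - 4q:
  (0, 5) → f = -20
  (31/43, 304/129) → f = -1030/129
The feasible region has finitely many vertices and no improving ray; the maximum is -1030/129 at (31/43, 304/129).

bounded optimum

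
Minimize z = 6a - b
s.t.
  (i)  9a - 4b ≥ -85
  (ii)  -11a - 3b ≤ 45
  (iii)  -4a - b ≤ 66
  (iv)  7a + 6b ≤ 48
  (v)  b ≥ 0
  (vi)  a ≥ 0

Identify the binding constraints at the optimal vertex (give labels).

Corner points and z = 6a - b:
  (48/7, 0) → z = 288/7
  (0, 8) → z = -8
  (0, 0) → z = 0

The minimum is at (0, 8). Substituting into each constraint, equality holds for (iv) and (vi); the remaining constraints have slack.

(iv) and (vi)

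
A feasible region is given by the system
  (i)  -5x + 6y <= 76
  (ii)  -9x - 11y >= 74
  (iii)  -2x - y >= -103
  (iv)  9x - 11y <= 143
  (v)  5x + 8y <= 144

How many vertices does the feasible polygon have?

3

Pairwise boundary intersections that survive every other constraint:
  (-1280/109, 314/109)
  (-1694, -1399)
  (23/6, -217/22)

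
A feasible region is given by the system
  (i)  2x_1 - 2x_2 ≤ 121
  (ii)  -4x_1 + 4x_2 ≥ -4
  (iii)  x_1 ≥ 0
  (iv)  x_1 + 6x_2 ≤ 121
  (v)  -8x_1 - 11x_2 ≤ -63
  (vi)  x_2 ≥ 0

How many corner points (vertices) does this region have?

4

Pairwise boundary intersections that survive every other constraint:
  (127/7, 120/7)
  (74/19, 55/19)
  (0, 121/6)
  (0, 63/11)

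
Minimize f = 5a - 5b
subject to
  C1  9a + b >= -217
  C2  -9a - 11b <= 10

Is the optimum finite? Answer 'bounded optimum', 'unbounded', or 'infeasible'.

From the feasible point (-2377/90, 207/10), moving in the direction (-1, 9) keeps every constraint satisfied while f decreases without bound.

unbounded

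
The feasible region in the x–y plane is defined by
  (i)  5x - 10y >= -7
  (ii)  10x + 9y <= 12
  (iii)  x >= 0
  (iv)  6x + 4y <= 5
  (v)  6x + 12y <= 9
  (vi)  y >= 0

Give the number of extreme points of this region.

Of the 15 pairwise boundary intersections, those satisfying every inequality are:
  (0, 7/10)
  (1/20, 29/40)
  (0, 0)
  (1/2, 1/2)
  (5/6, 0)

5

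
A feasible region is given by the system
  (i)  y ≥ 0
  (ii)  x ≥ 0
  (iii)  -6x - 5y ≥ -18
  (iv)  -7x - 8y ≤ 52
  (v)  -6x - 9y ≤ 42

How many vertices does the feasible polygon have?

The feasible vertices (each the meet of two boundaries and inside every other half-plane) are:
  (0, 0)
  (3, 0)
  (0, 18/5)

3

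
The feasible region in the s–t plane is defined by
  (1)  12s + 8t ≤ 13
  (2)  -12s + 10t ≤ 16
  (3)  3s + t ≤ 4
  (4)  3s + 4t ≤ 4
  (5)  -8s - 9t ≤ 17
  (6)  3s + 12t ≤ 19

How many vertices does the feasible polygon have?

Intersecting each pair of boundary lines and keeping only the points that satisfy every inequality leaves:
  (19/12, -3/4)
  (5/6, 3/8)
  (-4/13, 16/13)
  (-157/94, -19/47)
  (53/19, -83/19)

5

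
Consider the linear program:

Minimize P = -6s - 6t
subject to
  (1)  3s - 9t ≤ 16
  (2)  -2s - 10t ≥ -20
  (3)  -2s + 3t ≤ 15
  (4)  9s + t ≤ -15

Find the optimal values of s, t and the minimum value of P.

Extreme points and P = -6s - 6t:
  (-61/3, -77/9) → P = 520/3
  (-17/12, -9/4) → P = 22
  (-45/13, 35/13) → P = 60/13
  (-85/44, 105/44) → P = -30/11

s = -85/44, t = 105/44, minimum P = -30/11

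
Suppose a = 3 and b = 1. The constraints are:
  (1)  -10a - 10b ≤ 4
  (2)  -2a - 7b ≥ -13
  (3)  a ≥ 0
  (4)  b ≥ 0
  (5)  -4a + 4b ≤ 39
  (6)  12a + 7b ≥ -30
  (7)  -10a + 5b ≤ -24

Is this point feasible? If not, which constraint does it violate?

(1): -40 ≤ 4 ✓
(2): -13 ≥ -13 ✓
(3): 3 ≥ 0 ✓
(4): 1 ≥ 0 ✓
(5): -8 ≤ 39 ✓
(6): 43 ≥ -30 ✓
(7): -25 ≤ -24 ✓

feasible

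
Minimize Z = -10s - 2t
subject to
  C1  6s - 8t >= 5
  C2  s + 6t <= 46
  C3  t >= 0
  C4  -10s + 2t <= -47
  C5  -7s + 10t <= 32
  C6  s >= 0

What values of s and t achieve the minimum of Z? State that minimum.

s = 46, t = 0, minimum Z = -460

Feasible corners and Z = -10s - 2t:
  (199/22, 271/44) → Z = -2261/22
  (183/34, 58/17) → Z = -1031/17
  (46, 0) → Z = -460
  (47/10, 0) → Z = -47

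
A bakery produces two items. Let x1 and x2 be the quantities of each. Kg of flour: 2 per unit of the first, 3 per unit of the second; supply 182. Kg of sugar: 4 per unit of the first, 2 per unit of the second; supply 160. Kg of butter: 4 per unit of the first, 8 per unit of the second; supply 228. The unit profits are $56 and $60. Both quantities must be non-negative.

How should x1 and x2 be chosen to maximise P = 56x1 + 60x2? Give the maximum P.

Extreme points and P = 56x1 + 60x2:
  (0, 0) → P = 0
  (0, 57/2) → P = 1710
  (40, 0) → P = 2240
  (103/3, 34/3) → P = 7808/3

x1 = 103/3, x2 = 34/3, maximum P = 7808/3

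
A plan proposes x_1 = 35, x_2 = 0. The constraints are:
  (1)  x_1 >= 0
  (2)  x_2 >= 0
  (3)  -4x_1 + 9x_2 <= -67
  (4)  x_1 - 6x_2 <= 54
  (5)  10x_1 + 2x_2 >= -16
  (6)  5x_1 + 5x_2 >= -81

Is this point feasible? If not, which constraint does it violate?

(1): 35 ≥ 0 ✓
(2): 0 ≥ 0 ✓
(3): -140 ≤ -67 ✓
(4): 35 ≤ 54 ✓
(5): 350 ≥ -16 ✓
(6): 175 ≥ -81 ✓

feasible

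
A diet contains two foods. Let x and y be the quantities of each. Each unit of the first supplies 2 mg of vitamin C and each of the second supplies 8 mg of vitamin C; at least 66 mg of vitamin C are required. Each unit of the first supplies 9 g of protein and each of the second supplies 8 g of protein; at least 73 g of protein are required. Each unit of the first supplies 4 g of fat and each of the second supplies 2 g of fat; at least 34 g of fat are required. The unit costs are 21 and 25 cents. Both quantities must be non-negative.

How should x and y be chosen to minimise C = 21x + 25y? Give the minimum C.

Extreme points and C = 21x + 25y:
  (0, 17) → C = 425
  (33, 0) → C = 693
  (5, 7) → C = 280
The feasible region is unbounded (it extends along (0, 1), (1, 0)), but C strictly increases along every unbounded feasible direction, so there is no improving ray and the minimum is attained at a vertex.

x = 5, y = 7, minimum C = 280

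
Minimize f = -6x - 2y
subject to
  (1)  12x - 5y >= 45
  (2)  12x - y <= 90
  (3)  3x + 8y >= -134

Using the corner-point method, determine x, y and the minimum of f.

x = 135/16, y = 45/4, minimum f = -585/8

Corner points and f = -6x - 2y:
  (135/16, 45/4) → f = -585/8
  (-310/111, -581/37) → f = 1782/37
  (586/99, -626/33) → f = 80/33

The optimum lies where 12x - 5y = 45 and 12x - y = 90.
Solving simultaneously gives x = 135/16, y = 45/4.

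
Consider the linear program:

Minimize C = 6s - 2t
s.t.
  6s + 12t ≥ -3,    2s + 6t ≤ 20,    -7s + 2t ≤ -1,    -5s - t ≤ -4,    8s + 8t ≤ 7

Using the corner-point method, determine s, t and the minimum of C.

Feasible corners and C = 6s - 2t:
  (17/18, -13/18) → C = 64/9
  (9/4, -11/8) → C = 65/4
  (25/32, 3/32) → C = 9/2

s = 25/32, t = 3/32, minimum C = 9/2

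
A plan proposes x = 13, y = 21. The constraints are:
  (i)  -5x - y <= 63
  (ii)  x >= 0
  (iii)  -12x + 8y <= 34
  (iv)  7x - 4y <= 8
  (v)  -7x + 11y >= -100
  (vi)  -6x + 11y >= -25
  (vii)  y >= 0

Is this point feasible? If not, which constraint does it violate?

(i): -86 ≤ 63 ✓
(ii): 13 ≥ 0 ✓
(iii): 12 ≤ 34 ✓
(iv): 7 ≤ 8 ✓
(v): 140 ≥ -100 ✓
(vi): 153 ≥ -25 ✓
(vii): 21 ≥ 0 ✓

feasible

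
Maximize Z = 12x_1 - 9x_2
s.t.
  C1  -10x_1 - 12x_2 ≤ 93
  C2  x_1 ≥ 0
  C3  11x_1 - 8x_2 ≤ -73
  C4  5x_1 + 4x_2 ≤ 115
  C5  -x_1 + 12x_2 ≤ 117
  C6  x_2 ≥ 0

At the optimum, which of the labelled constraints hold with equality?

C2 and C3

Corner points and Z = 12x_1 - 9x_2:
  (0, 73/8) → Z = -657/8
  (0, 39/4) → Z = -351/4
  (15/31, 607/62) → Z = -5103/62

The maximum is at (0, 73/8). Substituting into each constraint, equality holds for C2 and C3; the remaining constraints have slack.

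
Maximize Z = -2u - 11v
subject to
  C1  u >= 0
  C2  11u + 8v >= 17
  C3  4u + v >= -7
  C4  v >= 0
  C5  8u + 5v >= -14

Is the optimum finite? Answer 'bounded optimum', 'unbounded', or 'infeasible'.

bounded optimum

Feasible corners and Z = -2u - 11v:
  (0, 17/8) → Z = -187/8
  (17/11, 0) → Z = -34/11
The feasible region has finitely many vertices and no improving ray; the maximum is -34/11 at (17/11, 0).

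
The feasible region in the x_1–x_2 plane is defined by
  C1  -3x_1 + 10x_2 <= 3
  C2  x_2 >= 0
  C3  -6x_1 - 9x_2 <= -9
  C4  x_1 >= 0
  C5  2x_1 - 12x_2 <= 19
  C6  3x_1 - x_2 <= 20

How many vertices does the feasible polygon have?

Pairwise boundary intersections that survive every other constraint:
  (21/29, 15/29)
  (203/27, 23/9)
  (3/2, 0)
  (20/3, 0)

4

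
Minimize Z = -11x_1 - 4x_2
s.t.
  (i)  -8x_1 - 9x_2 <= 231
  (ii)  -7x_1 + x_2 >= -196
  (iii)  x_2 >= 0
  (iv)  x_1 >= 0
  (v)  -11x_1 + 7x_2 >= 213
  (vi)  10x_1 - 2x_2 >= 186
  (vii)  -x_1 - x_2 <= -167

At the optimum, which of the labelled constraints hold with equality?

Corner points and Z = -11x_1 - 4x_2:
  (103/2, 329/2) → Z = -2449/2
  (363/8, 973/8) → Z = -7885/8
  (130/3, 371/3) → Z = -2914/3

The minimum is at (103/2, 329/2). Substituting into each constraint, equality holds for (ii) and (vi); the remaining constraints have slack.

(ii) and (vi)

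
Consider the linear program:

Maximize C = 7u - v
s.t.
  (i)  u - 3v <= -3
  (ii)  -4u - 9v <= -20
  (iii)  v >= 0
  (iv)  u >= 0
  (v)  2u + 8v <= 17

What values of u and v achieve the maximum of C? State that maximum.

Feasible corners and C = 7u - v:
  (11/7, 32/21) → C = 199/21
  (27/14, 23/14) → C = 83/7
  (1/2, 2) → C = 3/2

u = 27/14, v = 23/14, maximum C = 83/7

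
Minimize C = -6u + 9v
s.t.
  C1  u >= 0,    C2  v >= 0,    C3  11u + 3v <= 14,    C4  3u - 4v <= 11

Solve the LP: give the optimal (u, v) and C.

Extreme points and C = -6u + 9v:
  (0, 0) → C = 0
  (0, 14/3) → C = 42
  (14/11, 0) → C = -84/11

The optimum lies where v = 0 and 11u + 3v = 14.
Solving simultaneously gives u = 14/11, v = 0.

u = 14/11, v = 0, minimum C = -84/11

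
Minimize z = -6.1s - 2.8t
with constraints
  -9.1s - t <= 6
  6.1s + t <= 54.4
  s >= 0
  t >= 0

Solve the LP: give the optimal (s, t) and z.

s = 0, t = 54.4, minimum z = -152.32

Vertices and z = -6.1s - 2.8t:
  (0, 272/5) → z = -3808/25
  (544/61, 0) → z = -272/5
  (0, 0) → z = 0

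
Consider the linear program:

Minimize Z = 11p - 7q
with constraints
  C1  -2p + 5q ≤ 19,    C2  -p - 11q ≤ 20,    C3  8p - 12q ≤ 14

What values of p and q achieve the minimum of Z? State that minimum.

Extreme points and Z = 11p - 7q:
  (-103/9, -7/9) → Z = -1084/9
  (149/8, 45/4) → Z = 1009/8
  (-43/50, -87/50) → Z = 68/25

The optimum lies where -2p + 5q = 19 and -p - 11q = 20.
Solving simultaneously gives p = -103/9, q = -7/9.

p = -103/9, q = -7/9, minimum Z = -1084/9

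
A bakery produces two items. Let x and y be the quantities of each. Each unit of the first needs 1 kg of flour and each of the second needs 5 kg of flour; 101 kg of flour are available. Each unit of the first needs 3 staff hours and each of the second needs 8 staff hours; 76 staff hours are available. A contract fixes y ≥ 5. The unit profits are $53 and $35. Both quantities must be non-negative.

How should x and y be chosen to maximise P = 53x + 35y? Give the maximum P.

x = 12, y = 5, maximum P = 811

Feasible corners and P = 53x + 35y:
  (0, 19/2) → P = 665/2
  (0, 5) → P = 175
  (12, 5) → P = 811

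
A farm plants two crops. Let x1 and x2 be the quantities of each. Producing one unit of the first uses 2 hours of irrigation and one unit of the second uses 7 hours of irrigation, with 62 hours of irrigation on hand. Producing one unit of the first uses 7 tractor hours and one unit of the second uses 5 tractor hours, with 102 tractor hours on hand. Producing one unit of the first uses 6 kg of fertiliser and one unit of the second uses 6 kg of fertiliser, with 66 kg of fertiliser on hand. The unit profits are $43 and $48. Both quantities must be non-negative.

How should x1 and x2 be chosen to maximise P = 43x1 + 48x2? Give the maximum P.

The binding constraints are 2x1 + 7x2 = 62 and 6x1 + 6x2 = 66.
Solving simultaneously gives x1 = 3, x2 = 8.

x1 = 3, x2 = 8, maximum P = 513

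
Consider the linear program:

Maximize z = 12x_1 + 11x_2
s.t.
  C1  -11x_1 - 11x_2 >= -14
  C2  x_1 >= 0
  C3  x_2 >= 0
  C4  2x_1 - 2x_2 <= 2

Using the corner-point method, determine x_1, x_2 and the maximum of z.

x_1 = 25/22, x_2 = 3/22, maximum z = 333/22

Corner points and z = 12x_1 + 11x_2:
  (0, 14/11) → z = 14
  (25/22, 3/22) → z = 333/22
  (0, 0) → z = 0
  (1, 0) → z = 12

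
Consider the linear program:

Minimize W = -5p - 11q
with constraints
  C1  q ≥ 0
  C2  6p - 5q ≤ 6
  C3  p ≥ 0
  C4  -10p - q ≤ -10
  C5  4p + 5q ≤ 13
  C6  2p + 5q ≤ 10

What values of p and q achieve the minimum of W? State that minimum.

Extreme points and W = -5p - 11q:
  (1, 0) → W = -5
  (19/10, 27/25) → W = -1069/50
  (5/6, 5/3) → W = -45/2
  (3/2, 7/5) → W = -229/10

The optimum lies where 4p + 5q = 13 and 2p + 5q = 10.
Solving simultaneously gives p = 3/2, q = 7/5.

p = 3/2, q = 7/5, minimum W = -229/10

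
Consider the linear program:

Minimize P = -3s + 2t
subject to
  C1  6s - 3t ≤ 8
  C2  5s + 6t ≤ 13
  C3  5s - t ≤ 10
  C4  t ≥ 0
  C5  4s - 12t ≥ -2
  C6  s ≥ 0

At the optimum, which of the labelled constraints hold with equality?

C1 and C4

Vertices and P = -3s + 2t:
  (4/3, 0) → P = -4
  (17/10, 11/15) → P = -109/30
  (0, 0) → P = 0
  (0, 1/6) → P = 1/3

The minimum is at (4/3, 0). Substituting into each constraint, equality holds for C1 and C4; the remaining constraints have slack.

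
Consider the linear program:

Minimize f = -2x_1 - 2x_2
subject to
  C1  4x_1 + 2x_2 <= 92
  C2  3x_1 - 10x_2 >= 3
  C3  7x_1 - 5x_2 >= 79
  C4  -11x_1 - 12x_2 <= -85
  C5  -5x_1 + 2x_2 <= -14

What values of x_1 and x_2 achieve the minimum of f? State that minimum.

Feasible corners and f = -2x_1 - 2x_2:
  (463/23, 132/23) → f = -1190/23
  (467/13, -336/13) → f = -262/13
  (155/11, 216/55) → f = -1982/55
  (1373/139, -274/139) → f = -2198/139

x_1 = 463/23, x_2 = 132/23, minimum f = -1190/23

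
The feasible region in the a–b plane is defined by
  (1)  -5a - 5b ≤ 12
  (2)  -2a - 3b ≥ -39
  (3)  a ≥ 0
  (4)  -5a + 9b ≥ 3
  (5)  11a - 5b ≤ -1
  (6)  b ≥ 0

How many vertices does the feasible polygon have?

Pairwise boundary intersections that survive every other constraint:
  (0, 13)
  (192/43, 431/43)
  (0, 1/3)
  (3/37, 14/37)

4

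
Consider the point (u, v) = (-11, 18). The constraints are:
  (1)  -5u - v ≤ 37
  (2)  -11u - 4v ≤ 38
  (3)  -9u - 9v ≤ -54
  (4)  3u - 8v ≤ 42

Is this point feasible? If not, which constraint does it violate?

not feasible — violates (2)

Constraint (2): -11u - 4v = 49, which is not ≤ 38. All other constraints are satisfied.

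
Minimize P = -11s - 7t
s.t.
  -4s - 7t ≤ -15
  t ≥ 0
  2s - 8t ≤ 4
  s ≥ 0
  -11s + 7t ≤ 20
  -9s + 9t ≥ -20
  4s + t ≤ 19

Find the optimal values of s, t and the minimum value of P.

s = 113/39, t = 289/39, minimum P = -3266/39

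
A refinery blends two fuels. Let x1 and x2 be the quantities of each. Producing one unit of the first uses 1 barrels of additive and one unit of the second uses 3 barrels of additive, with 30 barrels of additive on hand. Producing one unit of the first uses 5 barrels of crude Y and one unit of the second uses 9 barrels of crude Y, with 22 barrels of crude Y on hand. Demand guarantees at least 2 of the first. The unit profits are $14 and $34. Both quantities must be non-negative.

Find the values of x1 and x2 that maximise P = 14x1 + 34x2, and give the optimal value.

The optimum lies where 5x1 + 9x2 = 22 and x1 = 2.
Solving simultaneously gives x1 = 2, x2 = 4/3.

x1 = 2, x2 = 4/3, maximum P = 220/3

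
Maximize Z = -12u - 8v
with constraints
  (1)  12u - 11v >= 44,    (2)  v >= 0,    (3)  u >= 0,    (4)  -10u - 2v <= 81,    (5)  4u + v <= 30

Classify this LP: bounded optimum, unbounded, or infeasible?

bounded optimum

Vertices and Z = -12u - 8v:
  (11/3, 0) → Z = -44
  (187/28, 23/7) → Z = -745/7
  (15/2, 0) → Z = -90
The feasible region has finitely many vertices and no improving ray; the maximum is -44 at (11/3, 0).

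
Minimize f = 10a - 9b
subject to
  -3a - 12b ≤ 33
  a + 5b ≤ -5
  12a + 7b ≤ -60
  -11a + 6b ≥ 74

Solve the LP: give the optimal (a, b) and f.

a = -35, b = 6, minimum f = -404

Feasible corners and f = 10a - 9b:
  (-35, 6) → f = -404
  (-181/25, -47/50) → f = -3197/50
  (-400/61, 19/61) → f = -4171/61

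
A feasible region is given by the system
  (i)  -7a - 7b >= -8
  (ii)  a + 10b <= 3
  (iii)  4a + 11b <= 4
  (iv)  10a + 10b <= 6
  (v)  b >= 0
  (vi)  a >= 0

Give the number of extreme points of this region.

Of the 14 pairwise boundary intersections, those satisfying every inequality are:
  (7/29, 8/29)
  (0, 3/10)
  (13/35, 8/35)
  (3/5, 0)
  (0, 0)

5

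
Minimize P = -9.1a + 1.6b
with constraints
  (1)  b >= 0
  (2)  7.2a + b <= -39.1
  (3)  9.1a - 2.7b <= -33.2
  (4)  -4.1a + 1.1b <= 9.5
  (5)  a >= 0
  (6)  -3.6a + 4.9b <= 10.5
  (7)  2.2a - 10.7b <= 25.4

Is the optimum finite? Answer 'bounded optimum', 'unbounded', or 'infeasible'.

infeasible

The boundaries -3.6a + 4.9b = 10.5 and 2.2a - 10.7b = 25.4 meet at (-23681/2774, -5727/1387), but that point violates b ≥ 0. Every candidate vertex is excluded by some other constraint, so the feasible region is empty.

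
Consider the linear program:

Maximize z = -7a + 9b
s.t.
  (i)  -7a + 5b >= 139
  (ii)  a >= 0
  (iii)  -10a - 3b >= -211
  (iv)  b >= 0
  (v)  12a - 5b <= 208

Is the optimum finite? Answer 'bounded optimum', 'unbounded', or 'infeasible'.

Corner points and z = -7a + 9b:
  (0, 139/5) → z = 1251/5
  (638/71, 2867/71) → z = 21337/71
  (0, 211/3) → z = 633
The feasible region has finitely many vertices and no improving ray; the maximum is 633 at (0, 211/3).

bounded optimum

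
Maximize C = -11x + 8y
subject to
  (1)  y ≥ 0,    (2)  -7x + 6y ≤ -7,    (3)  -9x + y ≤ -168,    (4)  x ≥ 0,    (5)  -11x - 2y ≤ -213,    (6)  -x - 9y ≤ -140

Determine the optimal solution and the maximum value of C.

x = 1001/47, y = 1113/47, maximum C = -2107/47

Corner points and C = -11x + 8y:
  (140, 0) → C = -1540
  (1001/47, 1113/47) → C = -2107/47
  (826/41, 546/41) → C = -4718/41
The feasible region is unbounded (it extends along (6, 7), (1, 0)), but C strictly decreases along every unbounded feasible direction, so there is no improving ray and the maximum is attained at a vertex.

The optimum lies where -7x + 6y = -7 and -9x + y = -168.
Solving simultaneously gives x = 1001/47, y = 1113/47.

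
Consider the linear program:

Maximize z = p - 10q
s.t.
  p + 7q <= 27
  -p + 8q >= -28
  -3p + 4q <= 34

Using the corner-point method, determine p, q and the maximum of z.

p = -96/5, q = -59/10, maximum z = 199/5

Extreme points and z = p - 10q:
  (412/15, -1/15) → z = 422/15
  (-26/5, 23/5) → z = -256/5
  (-96/5, -59/10) → z = 199/5

At the optimal vertex, -p + 8q = -28 and -3p + 4q = 34.
Solving simultaneously gives p = -96/5, q = -59/10.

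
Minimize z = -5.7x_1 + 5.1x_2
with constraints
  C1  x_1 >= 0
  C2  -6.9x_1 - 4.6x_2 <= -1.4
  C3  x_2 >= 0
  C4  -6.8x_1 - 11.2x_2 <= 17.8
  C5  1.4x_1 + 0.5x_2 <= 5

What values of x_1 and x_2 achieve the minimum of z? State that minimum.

The optimum lies where x_2 = 0 and 1.4x_1 + 0.5x_2 = 5.
Solving simultaneously gives x_1 = 25/7, x_2 = 0.

x_1 = 25/7, x_2 = 0, minimum z = -285/14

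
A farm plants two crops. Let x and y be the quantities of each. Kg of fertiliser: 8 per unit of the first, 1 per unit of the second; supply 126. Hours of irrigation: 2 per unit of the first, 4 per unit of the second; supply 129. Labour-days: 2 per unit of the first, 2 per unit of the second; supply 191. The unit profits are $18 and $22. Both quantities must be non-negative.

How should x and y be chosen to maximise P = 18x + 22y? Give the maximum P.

x = 25/2, y = 26, maximum P = 797

Extreme points and P = 18x + 22y:
  (0, 0) → P = 0
  (0, 129/4) → P = 1419/2
  (63/4, 0) → P = 567/2
  (25/2, 26) → P = 797

The optimum lies where 8x + y = 126 and 2x + 4y = 129.
Solving simultaneously gives x = 25/2, y = 26.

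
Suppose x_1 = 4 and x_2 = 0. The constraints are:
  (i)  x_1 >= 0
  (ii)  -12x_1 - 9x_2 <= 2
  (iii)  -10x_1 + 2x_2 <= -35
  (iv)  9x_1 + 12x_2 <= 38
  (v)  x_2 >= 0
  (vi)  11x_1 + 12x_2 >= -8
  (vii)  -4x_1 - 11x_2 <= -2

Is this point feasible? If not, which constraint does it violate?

feasible

(i): 4 ≥ 0 ✓
(ii): -48 ≤ 2 ✓
(iii): -40 ≤ -35 ✓
(iv): 36 ≤ 38 ✓
(v): 0 ≥ 0 ✓
(vi): 44 ≥ -8 ✓
(vii): -16 ≤ -2 ✓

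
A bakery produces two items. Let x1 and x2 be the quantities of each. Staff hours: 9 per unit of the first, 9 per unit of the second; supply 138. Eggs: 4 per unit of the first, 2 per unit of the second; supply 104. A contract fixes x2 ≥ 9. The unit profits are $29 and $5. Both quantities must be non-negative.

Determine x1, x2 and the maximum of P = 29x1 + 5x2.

x1 = 19/3, x2 = 9, maximum P = 686/3

Corner points and P = 29x1 + 5x2:
  (0, 46/3) → P = 230/3
  (0, 9) → P = 45
  (19/3, 9) → P = 686/3

The binding constraints are 9x1 + 9x2 = 138 and x2 = 9.
Solving simultaneously gives x1 = 19/3, x2 = 9.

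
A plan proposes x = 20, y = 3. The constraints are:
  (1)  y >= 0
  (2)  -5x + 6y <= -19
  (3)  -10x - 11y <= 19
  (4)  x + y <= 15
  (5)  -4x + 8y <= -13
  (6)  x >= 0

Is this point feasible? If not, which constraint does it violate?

not feasible — violates (4)

Constraint (4): x + y = 23, which is not ≤ 15. All other constraints are satisfied.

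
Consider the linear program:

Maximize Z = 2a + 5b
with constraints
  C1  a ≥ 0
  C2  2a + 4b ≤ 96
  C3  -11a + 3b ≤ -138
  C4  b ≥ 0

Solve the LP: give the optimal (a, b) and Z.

Feasible corners and Z = 2a + 5b:
  (84/5, 78/5) → Z = 558/5
  (48, 0) → Z = 96
  (138/11, 0) → Z = 276/11

The binding constraints are 2a + 4b = 96 and -11a + 3b = -138.
Solving simultaneously gives a = 84/5, b = 78/5.

a = 84/5, b = 78/5, maximum Z = 558/5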